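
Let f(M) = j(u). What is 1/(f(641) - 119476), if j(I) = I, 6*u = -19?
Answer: -6/716875 ≈ -8.3697e-6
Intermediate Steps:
u = -19/6 (u = (1/6)*(-19) = -19/6 ≈ -3.1667)
f(M) = -19/6
1/(f(641) - 119476) = 1/(-19/6 - 119476) = 1/(-716875/6) = -6/716875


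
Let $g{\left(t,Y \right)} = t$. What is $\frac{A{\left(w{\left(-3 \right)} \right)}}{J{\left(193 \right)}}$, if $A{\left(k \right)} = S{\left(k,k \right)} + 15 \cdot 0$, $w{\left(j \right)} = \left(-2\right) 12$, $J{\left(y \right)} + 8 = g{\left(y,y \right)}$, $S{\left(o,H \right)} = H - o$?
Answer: $0$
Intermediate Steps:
$J{\left(y \right)} = -8 + y$
$w{\left(j \right)} = -24$
$A{\left(k \right)} = 0$ ($A{\left(k \right)} = \left(k - k\right) + 15 \cdot 0 = 0 + 0 = 0$)
$\frac{A{\left(w{\left(-3 \right)} \right)}}{J{\left(193 \right)}} = \frac{0}{-8 + 193} = \frac{0}{185} = 0 \cdot \frac{1}{185} = 0$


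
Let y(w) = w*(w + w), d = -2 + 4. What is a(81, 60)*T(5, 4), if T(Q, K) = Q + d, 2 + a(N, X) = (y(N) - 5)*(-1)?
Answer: -91833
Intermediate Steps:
d = 2
y(w) = 2*w**2 (y(w) = w*(2*w) = 2*w**2)
a(N, X) = 3 - 2*N**2 (a(N, X) = -2 + (2*N**2 - 5)*(-1) = -2 + (-5 + 2*N**2)*(-1) = -2 + (5 - 2*N**2) = 3 - 2*N**2)
T(Q, K) = 2 + Q (T(Q, K) = Q + 2 = 2 + Q)
a(81, 60)*T(5, 4) = (3 - 2*81**2)*(2 + 5) = (3 - 2*6561)*7 = (3 - 13122)*7 = -13119*7 = -91833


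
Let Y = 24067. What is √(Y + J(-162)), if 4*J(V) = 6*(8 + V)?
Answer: 2*√5959 ≈ 154.39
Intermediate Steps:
J(V) = 12 + 3*V/2 (J(V) = (6*(8 + V))/4 = (48 + 6*V)/4 = 12 + 3*V/2)
√(Y + J(-162)) = √(24067 + (12 + (3/2)*(-162))) = √(24067 + (12 - 243)) = √(24067 - 231) = √23836 = 2*√5959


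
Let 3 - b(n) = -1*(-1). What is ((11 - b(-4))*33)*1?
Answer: 297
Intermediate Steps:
b(n) = 2 (b(n) = 3 - (-1)*(-1) = 3 - 1*1 = 3 - 1 = 2)
((11 - b(-4))*33)*1 = ((11 - 1*2)*33)*1 = ((11 - 2)*33)*1 = (9*33)*1 = 297*1 = 297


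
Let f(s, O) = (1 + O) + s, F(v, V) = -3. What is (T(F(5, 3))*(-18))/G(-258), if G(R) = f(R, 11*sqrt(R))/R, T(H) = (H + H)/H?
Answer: -2387016/97267 - 102168*I*sqrt(258)/97267 ≈ -24.541 - 16.872*I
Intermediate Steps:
f(s, O) = 1 + O + s
T(H) = 2 (T(H) = (2*H)/H = 2)
G(R) = (1 + R + 11*sqrt(R))/R (G(R) = (1 + 11*sqrt(R) + R)/R = (1 + R + 11*sqrt(R))/R)
(T(F(5, 3))*(-18))/G(-258) = (2*(-18))/(((1 - 258 + 11*sqrt(-258))/(-258))) = -36*(-258/(1 - 258 + 11*(I*sqrt(258)))) = -36*(-258/(1 - 258 + 11*I*sqrt(258))) = -36*(-258/(-257 + 11*I*sqrt(258))) = -36/(257/258 - 11*I*sqrt(258)/258)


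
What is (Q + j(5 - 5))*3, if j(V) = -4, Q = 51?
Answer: 141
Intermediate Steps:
(Q + j(5 - 5))*3 = (51 - 4)*3 = 47*3 = 141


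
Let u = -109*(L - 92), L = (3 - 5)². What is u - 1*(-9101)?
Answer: 18693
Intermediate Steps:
L = 4 (L = (-2)² = 4)
u = 9592 (u = -109*(4 - 92) = -109*(-88) = 9592)
u - 1*(-9101) = 9592 - 1*(-9101) = 9592 + 9101 = 18693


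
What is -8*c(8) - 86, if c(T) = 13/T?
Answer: -99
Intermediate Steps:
-8*c(8) - 86 = -104/8 - 86 = -8*13/8 - 86 = -13 - 86 = -99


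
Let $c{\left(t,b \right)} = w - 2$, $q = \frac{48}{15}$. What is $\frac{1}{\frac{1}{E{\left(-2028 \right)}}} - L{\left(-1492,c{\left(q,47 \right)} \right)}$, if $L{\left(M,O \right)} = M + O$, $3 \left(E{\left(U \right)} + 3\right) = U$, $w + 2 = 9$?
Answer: $808$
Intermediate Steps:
$w = 7$ ($w = -2 + 9 = 7$)
$E{\left(U \right)} = -3 + \frac{U}{3}$
$q = \frac{16}{5}$ ($q = 48 \cdot \frac{1}{15} = \frac{16}{5} \approx 3.2$)
$c{\left(t,b \right)} = 5$ ($c{\left(t,b \right)} = 7 - 2 = 5$)
$\frac{1}{\frac{1}{E{\left(-2028 \right)}}} - L{\left(-1492,c{\left(q,47 \right)} \right)} = \frac{1}{\frac{1}{-3 + \frac{1}{3} \left(-2028\right)}} - \left(-1492 + 5\right) = \frac{1}{\frac{1}{-3 - 676}} - -1487 = \frac{1}{\frac{1}{-679}} + 1487 = \frac{1}{- \frac{1}{679}} + 1487 = -679 + 1487 = 808$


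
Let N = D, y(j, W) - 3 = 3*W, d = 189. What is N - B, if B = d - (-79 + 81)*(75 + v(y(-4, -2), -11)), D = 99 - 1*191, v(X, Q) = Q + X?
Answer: -159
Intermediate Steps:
y(j, W) = 3 + 3*W
D = -92 (D = 99 - 191 = -92)
N = -92
B = 67 (B = 189 - (-79 + 81)*(75 + (-11 + (3 + 3*(-2)))) = 189 - 2*(75 + (-11 + (3 - 6))) = 189 - 2*(75 + (-11 - 3)) = 189 - 2*(75 - 14) = 189 - 2*61 = 189 - 1*122 = 189 - 122 = 67)
N - B = -92 - 1*67 = -92 - 67 = -159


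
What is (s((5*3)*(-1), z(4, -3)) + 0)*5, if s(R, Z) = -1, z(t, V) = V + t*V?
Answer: -5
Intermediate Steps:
z(t, V) = V + V*t
(s((5*3)*(-1), z(4, -3)) + 0)*5 = (-1 + 0)*5 = -1*5 = -5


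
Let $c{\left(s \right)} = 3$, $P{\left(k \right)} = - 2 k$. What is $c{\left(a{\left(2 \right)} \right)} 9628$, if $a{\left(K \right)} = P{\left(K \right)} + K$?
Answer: $28884$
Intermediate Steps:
$a{\left(K \right)} = - K$ ($a{\left(K \right)} = - 2 K + K = - K$)
$c{\left(a{\left(2 \right)} \right)} 9628 = 3 \cdot 9628 = 28884$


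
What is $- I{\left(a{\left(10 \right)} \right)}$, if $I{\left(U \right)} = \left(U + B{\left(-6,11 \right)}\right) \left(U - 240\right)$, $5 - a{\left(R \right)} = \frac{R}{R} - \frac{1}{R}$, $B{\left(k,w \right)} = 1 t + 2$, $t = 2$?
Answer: $\frac{191079}{100} \approx 1910.8$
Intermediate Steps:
$B{\left(k,w \right)} = 4$ ($B{\left(k,w \right)} = 1 \cdot 2 + 2 = 2 + 2 = 4$)
$a{\left(R \right)} = 4 + \frac{1}{R}$ ($a{\left(R \right)} = 5 - \left(\frac{R}{R} - \frac{1}{R}\right) = 5 - \left(1 - \frac{1}{R}\right) = 4 + \frac{1}{R}$)
$I{\left(U \right)} = \left(-240 + U\right) \left(4 + U\right)$ ($I{\left(U \right)} = \left(U + 4\right) \left(U - 240\right) = \left(4 + U\right) \left(-240 + U\right) = \left(-240 + U\right) \left(4 + U\right)$)
$- I{\left(a{\left(10 \right)} \right)} = - (-960 + \left(4 + \frac{1}{10}\right)^{2} - 236 \left(4 + \frac{1}{10}\right)) = - (-960 + \left(\frac{41}{10}\right)^{2} - \frac{4838}{5}) = - (-960 + \frac{1681}{100} - \frac{4838}{5}) = \left(-1\right) \left(- \frac{191079}{100}\right) = \frac{191079}{100}$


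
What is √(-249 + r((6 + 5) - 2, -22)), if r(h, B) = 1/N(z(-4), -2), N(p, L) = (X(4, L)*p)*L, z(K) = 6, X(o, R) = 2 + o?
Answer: I*√35858/12 ≈ 15.78*I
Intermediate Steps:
N(p, L) = 6*L*p (N(p, L) = ((2 + 4)*p)*L = (6*p)*L = 6*L*p)
r(h, B) = -1/72 (r(h, B) = 1/(6*(-2)*6) = 1/(-72) = -1/72)
√(-249 + r((6 + 5) - 2, -22)) = √(-249 - 1/72) = √(-17929/72) = I*√35858/12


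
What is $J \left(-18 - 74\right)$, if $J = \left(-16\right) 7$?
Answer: $10304$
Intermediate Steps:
$J = -112$
$J \left(-18 - 74\right) = - 112 \left(-18 - 74\right) = \left(-112\right) \left(-92\right) = 10304$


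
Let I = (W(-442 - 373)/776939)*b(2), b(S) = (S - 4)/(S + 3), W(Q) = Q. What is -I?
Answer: -326/776939 ≈ -0.00041960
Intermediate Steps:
b(S) = (-4 + S)/(3 + S)
I = 326/776939 (I = ((-442 - 373)/776939)*((-4 + 2)/(3 + 2)) = (-815*1/776939)*(-2/5) = -163*(-2)/776939 = -815/776939*(-⅖) = 326/776939 ≈ 0.00041960)
-I = -1*326/776939 = -326/776939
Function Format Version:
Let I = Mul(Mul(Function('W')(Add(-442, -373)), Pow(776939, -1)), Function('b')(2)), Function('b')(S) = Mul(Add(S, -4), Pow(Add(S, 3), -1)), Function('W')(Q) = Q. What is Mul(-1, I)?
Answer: Rational(-326, 776939) ≈ -0.00041960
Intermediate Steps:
Function('b')(S) = Mul(Pow(Add(3, S), -1), Add(-4, S)) (Function('b')(S) = Mul(Add(-4, S), Pow(Add(3, S), -1)) = Mul(Pow(Add(3, S), -1), Add(-4, S)))
I = Rational(326, 776939) (I = Mul(Mul(Add(-442, -373), Pow(776939, -1)), Mul(Pow(Add(3, 2), -1), Add(-4, 2))) = Mul(Mul(-815, Rational(1, 776939)), Mul(Pow(5, -1), -2)) = Mul(Rational(-815, 776939), Mul(Rational(1, 5), -2)) = Mul(Rational(-815, 776939), Rational(-2, 5)) = Rational(326, 776939) ≈ 0.00041960)
Mul(-1, I) = Mul(-1, Rational(326, 776939)) = Rational(-326, 776939)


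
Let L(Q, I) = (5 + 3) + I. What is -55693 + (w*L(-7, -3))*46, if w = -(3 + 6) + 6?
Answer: -56383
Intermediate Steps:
L(Q, I) = 8 + I
w = -3 (w = -1*9 + 6 = -9 + 6 = -3)
-55693 + (w*L(-7, -3))*46 = -55693 - 3*(8 - 3)*46 = -55693 - 3*5*46 = -55693 - 15*46 = -55693 - 690 = -56383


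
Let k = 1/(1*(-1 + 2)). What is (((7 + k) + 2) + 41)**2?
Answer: 2601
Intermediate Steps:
k = 1 (k = 1/(1*1) = 1/1 = 1)
(((7 + k) + 2) + 41)**2 = (((7 + 1) + 2) + 41)**2 = ((8 + 2) + 41)**2 = (10 + 41)**2 = 51**2 = 2601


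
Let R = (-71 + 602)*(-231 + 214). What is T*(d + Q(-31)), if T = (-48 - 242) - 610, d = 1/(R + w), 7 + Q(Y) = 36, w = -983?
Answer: -26126010/1001 ≈ -26100.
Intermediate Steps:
Q(Y) = 29 (Q(Y) = -7 + 36 = 29)
R = -9027 (R = 531*(-17) = -9027)
d = -1/10010 (d = 1/(-9027 - 983) = 1/(-10010) = -1/10010 ≈ -9.9900e-5)
T = -900 (T = -290 - 610 = -900)
T*(d + Q(-31)) = -900*(-1/10010 + 29) = -900*290289/10010 = -26126010/1001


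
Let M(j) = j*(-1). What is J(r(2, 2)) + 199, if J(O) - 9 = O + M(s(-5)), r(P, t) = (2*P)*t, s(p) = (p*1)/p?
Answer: 215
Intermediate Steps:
s(p) = 1 (s(p) = p/p = 1)
M(j) = -j
r(P, t) = 2*P*t
J(O) = 8 + O (J(O) = 9 + (O - 1*1) = 9 + (O - 1) = 9 + (-1 + O) = 8 + O)
J(r(2, 2)) + 199 = (8 + 2*2*2) + 199 = (8 + 8) + 199 = 16 + 199 = 215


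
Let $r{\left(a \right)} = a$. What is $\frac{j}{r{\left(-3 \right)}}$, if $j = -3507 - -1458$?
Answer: $683$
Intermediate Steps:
$j = -2049$ ($j = -3507 + 1458 = -2049$)
$\frac{j}{r{\left(-3 \right)}} = \frac{1}{-3} \left(-2049\right) = \left(- \frac{1}{3}\right) \left(-2049\right) = 683$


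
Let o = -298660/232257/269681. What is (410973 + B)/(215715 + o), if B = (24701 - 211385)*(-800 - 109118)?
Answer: 257059566610737265809/2702274748573699 ≈ 95127.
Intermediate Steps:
o = -298660/62635300017 (o = -298660*1/232257*(1/269681) = -298660/232257*1/269681 = -298660/62635300017 ≈ -4.7682e-6)
B = 20519931912 (B = -186684*(-109918) = 20519931912)
(410973 + B)/(215715 + o) = (410973 + 20519931912)/(215715 - 298660/62635300017) = 20520342885/(13511373742868495/62635300017) = 20520342885*(62635300017/13511373742868495) = 257059566610737265809/2702274748573699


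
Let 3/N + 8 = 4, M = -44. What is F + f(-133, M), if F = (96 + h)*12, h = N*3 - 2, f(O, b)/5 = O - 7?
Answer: 401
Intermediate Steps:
N = -3/4 (N = 3/(-8 + 4) = 3/(-4) = 3*(-1/4) = -3/4 ≈ -0.75000)
f(O, b) = -35 + 5*O (f(O, b) = 5*(O - 7) = 5*(-7 + O) = -35 + 5*O)
h = -17/4 (h = -3/4*3 - 2 = -9/4 - 2 = -17/4 ≈ -4.2500)
F = 1101 (F = (96 - 17/4)*12 = (367/4)*12 = 1101)
F + f(-133, M) = 1101 + (-35 + 5*(-133)) = 1101 + (-35 - 665) = 1101 - 700 = 401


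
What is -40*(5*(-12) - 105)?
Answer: 6600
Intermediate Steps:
-40*(5*(-12) - 105) = -40*(-60 - 105) = -40*(-165) = 6600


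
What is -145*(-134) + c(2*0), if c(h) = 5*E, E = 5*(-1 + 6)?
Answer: 19555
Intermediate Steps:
E = 25 (E = 5*5 = 25)
c(h) = 125 (c(h) = 5*25 = 125)
-145*(-134) + c(2*0) = -145*(-134) + 125 = 19430 + 125 = 19555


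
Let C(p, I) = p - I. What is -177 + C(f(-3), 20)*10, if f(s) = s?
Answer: -407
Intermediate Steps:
-177 + C(f(-3), 20)*10 = -177 + (-3 - 1*20)*10 = -177 + (-3 - 20)*10 = -177 - 23*10 = -177 - 230 = -407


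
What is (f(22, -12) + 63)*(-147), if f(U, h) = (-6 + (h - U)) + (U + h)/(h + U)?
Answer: -3528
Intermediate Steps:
f(U, h) = -5 + h - U (f(U, h) = (-6 + h - U) + (U + h)/(U + h) = (-6 + h - U) + 1 = -5 + h - U)
(f(22, -12) + 63)*(-147) = ((-5 - 12 - 1*22) + 63)*(-147) = ((-5 - 12 - 22) + 63)*(-147) = (-39 + 63)*(-147) = 24*(-147) = -3528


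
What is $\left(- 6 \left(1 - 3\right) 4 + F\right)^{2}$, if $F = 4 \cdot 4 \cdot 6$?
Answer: $20736$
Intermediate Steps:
$F = 96$ ($F = 16 \cdot 6 = 96$)
$\left(- 6 \left(1 - 3\right) 4 + F\right)^{2} = \left(- 6 \left(1 - 3\right) 4 + 96\right)^{2} = \left(\left(-6\right) \left(-2\right) 4 + 96\right)^{2} = \left(12 \cdot 4 + 96\right)^{2} = \left(48 + 96\right)^{2} = 144^{2} = 20736$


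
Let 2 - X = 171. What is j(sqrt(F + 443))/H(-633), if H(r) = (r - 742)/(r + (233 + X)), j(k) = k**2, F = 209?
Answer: 370988/1375 ≈ 269.81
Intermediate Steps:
X = -169 (X = 2 - 1*171 = 2 - 171 = -169)
H(r) = (-742 + r)/(64 + r) (H(r) = (r - 742)/(r + (233 - 169)) = (-742 + r)/(r + 64) = (-742 + r)/(64 + r))
j(sqrt(F + 443))/H(-633) = (sqrt(209 + 443))**2/(((-742 - 633)/(64 - 633))) = (sqrt(652))**2/((-1375/(-569))) = (2*sqrt(163))**2/((-1/569*(-1375))) = 652/(1375/569) = 652*(569/1375) = 370988/1375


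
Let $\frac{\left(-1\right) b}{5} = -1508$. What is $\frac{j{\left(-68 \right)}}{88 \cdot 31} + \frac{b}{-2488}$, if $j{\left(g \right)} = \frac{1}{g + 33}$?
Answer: $- \frac{89990211}{29694280} \approx -3.0306$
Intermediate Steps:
$j{\left(g \right)} = \frac{1}{33 + g}$
$b = 7540$ ($b = \left(-5\right) \left(-1508\right) = 7540$)
$\frac{j{\left(-68 \right)}}{88 \cdot 31} + \frac{b}{-2488} = \frac{1}{\left(33 - 68\right) 88 \cdot 31} + \frac{7540}{-2488} = \frac{1}{\left(-35\right) 2728} + 7540 \left(- \frac{1}{2488}\right) = \left(- \frac{1}{35}\right) \frac{1}{2728} - \frac{1885}{622} = - \frac{1}{95480} - \frac{1885}{622} = - \frac{89990211}{29694280}$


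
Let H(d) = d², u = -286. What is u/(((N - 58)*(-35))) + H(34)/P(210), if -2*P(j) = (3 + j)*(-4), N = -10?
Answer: 657361/253470 ≈ 2.5934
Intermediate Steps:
P(j) = 6 + 2*j (P(j) = -(3 + j)*(-4)/2 = -(-12 - 4*j)/2 = 6 + 2*j)
u/(((N - 58)*(-35))) + H(34)/P(210) = -286*(-1/(35*(-10 - 58))) + 34²/(6 + 2*210) = -286/((-68*(-35))) + 1156/(6 + 420) = -286/2380 + 1156/426 = -286*1/2380 + 1156*(1/426) = -143/1190 + 578/213 = 657361/253470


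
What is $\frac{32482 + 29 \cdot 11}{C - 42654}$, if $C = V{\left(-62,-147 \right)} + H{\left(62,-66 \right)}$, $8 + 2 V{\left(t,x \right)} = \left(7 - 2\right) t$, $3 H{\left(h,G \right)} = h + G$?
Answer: $- \frac{98403}{128443} \approx -0.76612$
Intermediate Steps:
$H{\left(h,G \right)} = \frac{G}{3} + \frac{h}{3}$ ($H{\left(h,G \right)} = \frac{h + G}{3} = \frac{G + h}{3} = \frac{G}{3} + \frac{h}{3}$)
$V{\left(t,x \right)} = -4 + \frac{5 t}{2}$ ($V{\left(t,x \right)} = -4 + \frac{\left(7 - 2\right) t}{2} = -4 + \frac{5 t}{2}$)
$C = - \frac{481}{3}$ ($C = \left(-4 + \frac{5}{2} \left(-62\right)\right) + \left(\frac{1}{3} \left(-66\right) + \frac{1}{3} \cdot 62\right) = \left(-4 - 155\right) + \left(-22 + \frac{62}{3}\right) = -159 - \frac{4}{3} = - \frac{481}{3} \approx -160.33$)
$\frac{32482 + 29 \cdot 11}{C - 42654} = \frac{32482 + 29 \cdot 11}{- \frac{481}{3} - 42654} = \frac{32482 + 319}{- \frac{128443}{3}} = 32801 \left(- \frac{3}{128443}\right) = - \frac{98403}{128443}$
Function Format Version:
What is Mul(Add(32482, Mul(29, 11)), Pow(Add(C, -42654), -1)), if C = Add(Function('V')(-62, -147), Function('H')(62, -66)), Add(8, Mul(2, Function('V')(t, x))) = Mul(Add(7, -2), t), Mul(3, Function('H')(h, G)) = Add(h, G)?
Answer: Rational(-98403, 128443) ≈ -0.76612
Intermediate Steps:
Function('H')(h, G) = Add(Mul(Rational(1, 3), G), Mul(Rational(1, 3), h)) (Function('H')(h, G) = Mul(Rational(1, 3), Add(h, G)) = Mul(Rational(1, 3), Add(G, h)) = Add(Mul(Rational(1, 3), G), Mul(Rational(1, 3), h)))
Function('V')(t, x) = Add(-4, Mul(Rational(5, 2), t)) (Function('V')(t, x) = Add(-4, Mul(Rational(1, 2), Mul(Add(7, -2), t))) = Add(-4, Mul(Rational(1, 2), Mul(5, t))) = Add(-4, Mul(Rational(5, 2), t)))
C = Rational(-481, 3) (C = Add(Add(-4, Mul(Rational(5, 2), -62)), Add(Mul(Rational(1, 3), -66), Mul(Rational(1, 3), 62))) = Add(Add(-4, -155), Add(-22, Rational(62, 3))) = Add(-159, Rational(-4, 3)) = Rational(-481, 3) ≈ -160.33)
Mul(Add(32482, Mul(29, 11)), Pow(Add(C, -42654), -1)) = Mul(Add(32482, Mul(29, 11)), Pow(Add(Rational(-481, 3), -42654), -1)) = Mul(Add(32482, 319), Pow(Rational(-128443, 3), -1)) = Mul(32801, Rational(-3, 128443)) = Rational(-98403, 128443)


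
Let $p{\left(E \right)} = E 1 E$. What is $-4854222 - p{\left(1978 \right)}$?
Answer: $-8766706$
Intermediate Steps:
$p{\left(E \right)} = E^{2}$ ($p{\left(E \right)} = E E = E^{2}$)
$-4854222 - p{\left(1978 \right)} = -4854222 - 1978^{2} = -4854222 - 3912484 = -8766706$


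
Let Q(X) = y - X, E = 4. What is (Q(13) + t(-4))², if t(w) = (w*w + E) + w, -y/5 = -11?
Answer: 3364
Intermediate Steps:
y = 55 (y = -5*(-11) = 55)
Q(X) = 55 - X
t(w) = 4 + w + w² (t(w) = (w*w + 4) + w = (w² + 4) + w = (4 + w²) + w = 4 + w + w²)
(Q(13) + t(-4))² = ((55 - 1*13) + (4 - 4 + (-4)²))² = ((55 - 13) + (4 - 4 + 16))² = (42 + 16)² = 58² = 3364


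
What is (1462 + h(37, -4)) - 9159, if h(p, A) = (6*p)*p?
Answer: 517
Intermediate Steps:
h(p, A) = 6*p²
(1462 + h(37, -4)) - 9159 = (1462 + 6*37²) - 9159 = (1462 + 6*1369) - 9159 = (1462 + 8214) - 9159 = 9676 - 9159 = 517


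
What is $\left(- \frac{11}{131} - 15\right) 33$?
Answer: $- \frac{65208}{131} \approx -497.77$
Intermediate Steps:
$\left(- \frac{11}{131} - 15\right) 33 = \left(- \frac{1976}{131}\right) 33 = - \frac{65208}{131}$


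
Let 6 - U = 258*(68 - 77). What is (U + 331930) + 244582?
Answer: 578840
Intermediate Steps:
U = 2328 (U = 6 - 258*(68 - 77) = 6 - 258*(-9) = 6 - 1*(-2322) = 6 + 2322 = 2328)
(U + 331930) + 244582 = (2328 + 331930) + 244582 = 334258 + 244582 = 578840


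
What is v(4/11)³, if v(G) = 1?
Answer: 1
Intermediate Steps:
v(4/11)³ = 1³ = 1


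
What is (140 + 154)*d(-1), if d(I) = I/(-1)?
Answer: 294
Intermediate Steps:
d(I) = -I (d(I) = I*(-1) = -I)
(140 + 154)*d(-1) = (140 + 154)*(-1*(-1)) = 294*1 = 294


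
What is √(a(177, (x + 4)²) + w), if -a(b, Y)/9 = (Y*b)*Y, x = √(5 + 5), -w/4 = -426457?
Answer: 4*√(-24410 - 41418*√10) ≈ 1576.8*I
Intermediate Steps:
w = 1705828 (w = -4*(-426457) = 1705828)
x = √10 ≈ 3.1623
a(b, Y) = -9*b*Y² (a(b, Y) = -9*Y*b*Y = -9*b*Y²)
√(a(177, (x + 4)²) + w) = √(-9*177*((√10 + 4)²)² + 1705828) = √(-9*177*((4 + √10)²)² + 1705828) = √(-9*177*(4 + √10)⁴ + 1705828) = √(-1593*(4 + √10)⁴ + 1705828) = √(1705828 - 1593*(4 + √10)⁴)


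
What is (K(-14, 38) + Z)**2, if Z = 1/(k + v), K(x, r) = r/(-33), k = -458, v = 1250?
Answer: 829921/627264 ≈ 1.3231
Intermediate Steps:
K(x, r) = -r/33 (K(x, r) = r*(-1/33) = -r/33)
Z = 1/792 (Z = 1/(-458 + 1250) = 1/792 ≈ 0.0012626)
(K(-14, 38) + Z)**2 = (-1/33*38 + 1/792)**2 = (-38/33 + 1/792)**2 = (-911/792)**2 = 829921/627264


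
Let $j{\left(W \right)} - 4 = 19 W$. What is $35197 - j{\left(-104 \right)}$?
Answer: $37169$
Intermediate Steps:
$j{\left(W \right)} = 4 + 19 W$
$35197 - j{\left(-104 \right)} = 35197 - \left(4 + 19 \left(-104\right)\right) = 35197 - \left(4 - 1976\right) = 35197 - -1972 = 35197 + 1972 = 37169$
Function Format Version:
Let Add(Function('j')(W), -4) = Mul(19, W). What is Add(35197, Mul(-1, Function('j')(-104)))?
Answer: 37169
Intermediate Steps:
Function('j')(W) = Add(4, Mul(19, W))
Add(35197, Mul(-1, Function('j')(-104))) = Add(35197, Mul(-1, Add(4, Mul(19, -104)))) = Add(35197, Mul(-1, Add(4, -1976))) = Add(35197, Mul(-1, -1972)) = Add(35197, 1972) = 37169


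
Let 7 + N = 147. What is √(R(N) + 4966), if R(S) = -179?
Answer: √4787 ≈ 69.188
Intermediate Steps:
N = 140 (N = -7 + 147 = 140)
√(R(N) + 4966) = √(-179 + 4966) = √4787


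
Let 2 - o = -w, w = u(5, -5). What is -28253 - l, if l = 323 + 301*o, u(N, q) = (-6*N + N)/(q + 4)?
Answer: -36703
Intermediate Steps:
u(N, q) = -5*N/(4 + q) (u(N, q) = (-5*N)/(4 + q) = -5*N/(4 + q))
w = 25 (w = -5*5/(4 - 5) = -5*5/(-1) = -5*5*(-1) = 25)
o = 27 (o = 2 - (-1)*25 = 2 - 1*(-25) = 2 + 25 = 27)
l = 8450 (l = 323 + 301*27 = 323 + 8127 = 8450)
-28253 - l = -28253 - 1*8450 = -28253 - 8450 = -36703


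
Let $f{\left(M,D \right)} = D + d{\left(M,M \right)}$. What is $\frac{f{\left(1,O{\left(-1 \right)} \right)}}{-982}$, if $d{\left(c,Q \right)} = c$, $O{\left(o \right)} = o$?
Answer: $0$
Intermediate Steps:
$f{\left(M,D \right)} = D + M$
$\frac{f{\left(1,O{\left(-1 \right)} \right)}}{-982} = \frac{-1 + 1}{-982} = 0 \left(- \frac{1}{982}\right) = 0$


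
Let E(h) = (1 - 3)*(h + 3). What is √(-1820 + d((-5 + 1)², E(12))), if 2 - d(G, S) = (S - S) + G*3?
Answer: I*√1866 ≈ 43.197*I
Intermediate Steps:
E(h) = -6 - 2*h (E(h) = -2*(3 + h) = -6 - 2*h)
d(G, S) = 2 - 3*G (d(G, S) = 2 - ((S - S) + G*3) = 2 - (0 + 3*G) = 2 - 3*G)
√(-1820 + d((-5 + 1)², E(12))) = √(-1820 + (2 - 3*(-5 + 1)²)) = √(-1820 + (2 - 3*(-4)²)) = √(-1820 + (2 - 3*16)) = √(-1820 + (2 - 48)) = √(-1820 - 46) = √(-1866) = I*√1866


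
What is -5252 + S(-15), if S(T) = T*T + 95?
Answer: -4932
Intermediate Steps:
S(T) = 95 + T² (S(T) = T² + 95 = 95 + T²)
-5252 + S(-15) = -5252 + (95 + (-15)²) = -5252 + (95 + 225) = -5252 + 320 = -4932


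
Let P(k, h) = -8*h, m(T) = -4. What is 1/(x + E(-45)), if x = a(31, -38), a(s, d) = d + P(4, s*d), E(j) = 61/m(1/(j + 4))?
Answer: 4/37483 ≈ 0.00010672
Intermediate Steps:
E(j) = -61/4 (E(j) = 61/(-4) = 61*(-¼) = -61/4)
a(s, d) = d - 8*d*s (a(s, d) = d - 8*s*d = d - 8*d*s)
x = 9386 (x = -38*(1 - 8*31) = -38*(1 - 248) = -38*(-247) = 9386)
1/(x + E(-45)) = 1/(9386 - 61/4) = 1/(37483/4) = 4/37483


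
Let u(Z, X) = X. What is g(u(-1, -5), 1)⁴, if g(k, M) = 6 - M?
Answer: 625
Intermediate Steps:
g(u(-1, -5), 1)⁴ = (6 - 1*1)⁴ = (6 - 1)⁴ = 5⁴ = 625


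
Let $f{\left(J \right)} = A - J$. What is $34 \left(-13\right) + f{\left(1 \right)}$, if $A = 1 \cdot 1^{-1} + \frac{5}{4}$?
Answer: $- \frac{1763}{4} \approx -440.75$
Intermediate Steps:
$A = \frac{9}{4}$ ($A = 1 \cdot 1 + 5 \cdot \frac{1}{4} = 1 + \frac{5}{4} = \frac{9}{4} \approx 2.25$)
$f{\left(J \right)} = \frac{9}{4} - J$
$34 \left(-13\right) + f{\left(1 \right)} = 34 \left(-13\right) + \left(\frac{9}{4} - 1\right) = -442 + \left(\frac{9}{4} - 1\right) = -442 + \frac{5}{4} = - \frac{1763}{4}$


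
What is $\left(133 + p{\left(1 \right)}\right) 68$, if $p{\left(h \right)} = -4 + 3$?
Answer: $8976$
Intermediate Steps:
$p{\left(h \right)} = -1$
$\left(133 + p{\left(1 \right)}\right) 68 = \left(133 - 1\right) 68 = 132 \cdot 68 = 8976$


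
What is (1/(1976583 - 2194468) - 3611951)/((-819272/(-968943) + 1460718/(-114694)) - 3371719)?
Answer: 10932465730066054751889/10205379975708648063755 ≈ 1.0712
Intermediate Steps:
(1/(1976583 - 2194468) - 3611951)/((-819272/(-968943) + 1460718/(-114694)) - 3371719) = (1/(-217885) - 3611951)/((-819272*(-1/968943) + 1460718*(-1/114694)) - 3371719) = (-1/217885 - 3611951)/((819272/968943 - 730359/57347) - 3371719) = -786989943636/(217885*(-660693449153/55565974221 - 3371719)) = -786989943636/(217885*(-187353511727905052/55565974221)) = -786989943636/217885*(-55565974221/187353511727905052) = 10932465730066054751889/10205379975708648063755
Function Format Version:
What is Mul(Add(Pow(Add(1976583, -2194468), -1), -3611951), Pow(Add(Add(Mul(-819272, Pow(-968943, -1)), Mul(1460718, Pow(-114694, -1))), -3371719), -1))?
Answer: Rational(10932465730066054751889, 10205379975708648063755) ≈ 1.0712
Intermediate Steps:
Mul(Add(Pow(Add(1976583, -2194468), -1), -3611951), Pow(Add(Add(Mul(-819272, Pow(-968943, -1)), Mul(1460718, Pow(-114694, -1))), -3371719), -1)) = Mul(Add(Pow(-217885, -1), -3611951), Pow(Add(Add(Mul(-819272, Rational(-1, 968943)), Mul(1460718, Rational(-1, 114694))), -3371719), -1)) = Mul(Add(Rational(-1, 217885), -3611951), Pow(Add(Add(Rational(819272, 968943), Rational(-730359, 57347)), -3371719), -1)) = Mul(Rational(-786989943636, 217885), Pow(Add(Rational(-660693449153, 55565974221), -3371719), -1)) = Mul(Rational(-786989943636, 217885), Pow(Rational(-187353511727905052, 55565974221), -1)) = Mul(Rational(-786989943636, 217885), Rational(-55565974221, 187353511727905052)) = Rational(10932465730066054751889, 10205379975708648063755)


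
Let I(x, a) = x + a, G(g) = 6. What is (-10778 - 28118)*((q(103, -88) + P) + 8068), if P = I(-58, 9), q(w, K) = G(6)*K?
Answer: -291369936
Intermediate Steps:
I(x, a) = a + x
q(w, K) = 6*K
P = -49 (P = 9 - 58 = -49)
(-10778 - 28118)*((q(103, -88) + P) + 8068) = (-10778 - 28118)*((6*(-88) - 49) + 8068) = -38896*((-528 - 49) + 8068) = -38896*(-577 + 8068) = -38896*7491 = -291369936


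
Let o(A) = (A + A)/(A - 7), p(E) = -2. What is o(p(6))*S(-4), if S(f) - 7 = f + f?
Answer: -4/9 ≈ -0.44444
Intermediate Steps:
o(A) = 2*A/(-7 + A) (o(A) = (2*A)/(-7 + A) = 2*A/(-7 + A))
S(f) = 7 + 2*f (S(f) = 7 + (f + f) = 7 + 2*f)
o(p(6))*S(-4) = (2*(-2)/(-7 - 2))*(7 + 2*(-4)) = (2*(-2)/(-9))*(7 - 8) = (2*(-2)*(-1/9))*(-1) = (4/9)*(-1) = -4/9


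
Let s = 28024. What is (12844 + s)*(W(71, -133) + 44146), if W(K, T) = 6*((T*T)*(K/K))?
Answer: 6141643040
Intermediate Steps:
W(K, T) = 6*T² (W(K, T) = 6*(T²*1) = 6*T²)
(12844 + s)*(W(71, -133) + 44146) = (12844 + 28024)*(6*(-133)² + 44146) = 40868*(6*17689 + 44146) = 40868*(106134 + 44146) = 40868*150280 = 6141643040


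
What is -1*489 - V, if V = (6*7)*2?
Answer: -573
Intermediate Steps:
V = 84 (V = 42*2 = 84)
-1*489 - V = -1*489 - 1*84 = -489 - 84 = -573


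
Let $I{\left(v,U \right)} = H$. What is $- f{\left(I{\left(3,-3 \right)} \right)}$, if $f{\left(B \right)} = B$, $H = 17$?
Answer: $-17$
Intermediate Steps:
$I{\left(v,U \right)} = 17$
$- f{\left(I{\left(3,-3 \right)} \right)} = \left(-1\right) 17 = -17$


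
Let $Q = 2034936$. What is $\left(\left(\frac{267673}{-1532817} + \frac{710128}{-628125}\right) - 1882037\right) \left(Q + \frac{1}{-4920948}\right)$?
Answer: $- \frac{3024218224990398329986098249767}{789648678569643750} \approx -3.8298 \cdot 10^{12}$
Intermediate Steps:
$\left(\left(\frac{267673}{-1532817} + \frac{710128}{-628125}\right) - 1882037\right) \left(Q + \frac{1}{-4920948}\right) = \left(\left(\frac{267673}{-1532817} + \frac{710128}{-628125}\right) - 1882037\right) \left(2034936 + \frac{1}{-4920948}\right) = \left(\left(267673 \left(- \frac{1}{1532817}\right) + 710128 \left(- \frac{1}{628125}\right)\right) - 1882037\right) \left(2034936 - \frac{1}{4920948}\right) = \left(\left(- \frac{267673}{1532817} - \frac{710128}{628125}\right) - 1882037\right) \frac{10013814239327}{4920948} = \left(- \frac{418876124567}{320933559375} - 1882037\right) \frac{10013814239327}{4920948} = \left(- \frac{604009252161571442}{320933559375}\right) \frac{10013814239327}{4920948} = - \frac{3024218224990398329986098249767}{789648678569643750}$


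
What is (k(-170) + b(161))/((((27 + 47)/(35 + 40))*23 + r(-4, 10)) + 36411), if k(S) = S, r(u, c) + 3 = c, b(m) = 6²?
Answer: -5025/1366526 ≈ -0.0036772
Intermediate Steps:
b(m) = 36
r(u, c) = -3 + c
(k(-170) + b(161))/((((27 + 47)/(35 + 40))*23 + r(-4, 10)) + 36411) = (-170 + 36)/((((27 + 47)/(35 + 40))*23 + (-3 + 10)) + 36411) = -134/(((74/75)*23 + 7) + 36411) = -134/((1702/75 + 7) + 36411) = -134/(2227/75 + 36411) = -134/2733052/75 = -134*75/2733052 = -5025/1366526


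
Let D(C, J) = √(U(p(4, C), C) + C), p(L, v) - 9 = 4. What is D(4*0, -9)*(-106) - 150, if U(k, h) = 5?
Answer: -150 - 106*√5 ≈ -387.02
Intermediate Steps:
p(L, v) = 13 (p(L, v) = 9 + 4 = 13)
D(C, J) = √(5 + C)
D(4*0, -9)*(-106) - 150 = √(5 + 4*0)*(-106) - 150 = √(5 + 0)*(-106) - 150 = √5*(-106) - 150 = -106*√5 - 150 = -150 - 106*√5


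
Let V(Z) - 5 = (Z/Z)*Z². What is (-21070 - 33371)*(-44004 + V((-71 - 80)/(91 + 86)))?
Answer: 8338073891630/3481 ≈ 2.3953e+9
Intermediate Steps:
V(Z) = 5 + Z² (V(Z) = 5 + (Z/Z)*Z² = 5 + 1*Z² = 5 + Z²)
(-21070 - 33371)*(-44004 + V((-71 - 80)/(91 + 86))) = (-21070 - 33371)*(-44004 + (5 + ((-71 - 80)/(91 + 86))²)) = -54441*(-44004 + (5 + (-151/177)²)) = -54441*(-44004 + (5 + 22801/31329)) = -54441*(-44004 + 179446/31329) = -54441*(-1378421870/31329) = 8338073891630/3481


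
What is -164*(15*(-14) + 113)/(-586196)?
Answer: -3977/146549 ≈ -0.027138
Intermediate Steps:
-164*(15*(-14) + 113)/(-586196) = -164*(-210 + 113)*(-1/586196) = -164*(-97)*(-1/586196) = 15908*(-1/586196) = -3977/146549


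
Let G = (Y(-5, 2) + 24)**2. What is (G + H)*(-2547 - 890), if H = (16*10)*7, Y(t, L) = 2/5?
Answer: -147392308/25 ≈ -5.8957e+6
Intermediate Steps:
Y(t, L) = 2/5 (Y(t, L) = 2*(1/5) = 2/5)
G = 14884/25 (G = (2/5 + 24)**2 = (122/5)**2 = 14884/25 ≈ 595.36)
H = 1120 (H = 160*7 = 1120)
(G + H)*(-2547 - 890) = (14884/25 + 1120)*(-2547 - 890) = (42884/25)*(-3437) = -147392308/25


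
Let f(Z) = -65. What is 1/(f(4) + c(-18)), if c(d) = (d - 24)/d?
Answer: -3/188 ≈ -0.015957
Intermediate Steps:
c(d) = (-24 + d)/d
1/(f(4) + c(-18)) = 1/(-65 + (-24 - 18)/(-18)) = 1/(-65 - 1/18*(-42)) = 1/(-65 + 7/3) = 1/(-188/3) = -3/188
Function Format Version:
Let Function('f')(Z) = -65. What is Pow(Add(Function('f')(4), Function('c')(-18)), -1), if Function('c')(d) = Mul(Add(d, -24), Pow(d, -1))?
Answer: Rational(-3, 188) ≈ -0.015957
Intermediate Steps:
Function('c')(d) = Mul(Pow(d, -1), Add(-24, d)) (Function('c')(d) = Mul(Add(-24, d), Pow(d, -1)) = Mul(Pow(d, -1), Add(-24, d)))
Pow(Add(Function('f')(4), Function('c')(-18)), -1) = Pow(Add(-65, Mul(Pow(-18, -1), Add(-24, -18))), -1) = Pow(Add(-65, Mul(Rational(-1, 18), -42)), -1) = Pow(Add(-65, Rational(7, 3)), -1) = Pow(Rational(-188, 3), -1) = Rational(-3, 188)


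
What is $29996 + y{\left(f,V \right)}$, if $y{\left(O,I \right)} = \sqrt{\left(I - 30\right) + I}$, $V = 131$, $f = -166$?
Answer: $29996 + 2 \sqrt{58} \approx 30011.0$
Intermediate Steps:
$y{\left(O,I \right)} = \sqrt{-30 + 2 I}$ ($y{\left(O,I \right)} = \sqrt{\left(I - 30\right) + I} = \sqrt{\left(-30 + I\right) + I} = \sqrt{-30 + 2 I}$)
$29996 + y{\left(f,V \right)} = 29996 + \sqrt{-30 + 2 \cdot 131} = 29996 + \sqrt{-30 + 262} = 29996 + \sqrt{232} = 29996 + 2 \sqrt{58}$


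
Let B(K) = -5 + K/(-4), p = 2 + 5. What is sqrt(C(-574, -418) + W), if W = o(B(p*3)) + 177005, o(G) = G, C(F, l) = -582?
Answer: sqrt(705651)/2 ≈ 420.02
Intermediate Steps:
p = 7
B(K) = -5 - K/4
W = 707979/4 (W = (-5 - 7*3/4) + 177005 = (-5 - 1/4*21) + 177005 = (-5 - 21/4) + 177005 = -41/4 + 177005 = 707979/4 ≈ 1.7699e+5)
sqrt(C(-574, -418) + W) = sqrt(-582 + 707979/4) = sqrt(705651/4) = sqrt(705651)/2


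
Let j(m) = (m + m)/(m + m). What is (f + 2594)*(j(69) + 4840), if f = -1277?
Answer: 6375597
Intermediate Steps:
j(m) = 1 (j(m) = (2*m)/((2*m)) = (2*m)*(1/(2*m)) = 1)
(f + 2594)*(j(69) + 4840) = (-1277 + 2594)*(1 + 4840) = 1317*4841 = 6375597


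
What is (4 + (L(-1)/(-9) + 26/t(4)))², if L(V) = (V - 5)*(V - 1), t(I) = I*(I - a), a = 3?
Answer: 3025/36 ≈ 84.028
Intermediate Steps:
t(I) = I*(-3 + I) (t(I) = I*(I - 1*3) = I*(I - 3) = I*(-3 + I))
L(V) = (-1 + V)*(-5 + V) (L(V) = (-5 + V)*(-1 + V) = (-1 + V)*(-5 + V))
(4 + (L(-1)/(-9) + 26/t(4)))² = (4 + ((5 + (-1)² - 6*(-1))/(-9) + 26/((4*(-3 + 4)))))² = (4 + ((5 + 1 + 6)*(-⅑) + 26/((4*1))))² = (4 + (12*(-⅑) + 26/4))² = (4 + (-4/3 + 26*(¼)))² = (4 + (-4/3 + 13/2))² = (4 + 31/6)² = (55/6)² = 3025/36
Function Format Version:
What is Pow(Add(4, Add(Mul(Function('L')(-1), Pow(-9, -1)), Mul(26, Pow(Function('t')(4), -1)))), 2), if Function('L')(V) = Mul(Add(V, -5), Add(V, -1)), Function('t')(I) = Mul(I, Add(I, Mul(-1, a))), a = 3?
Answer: Rational(3025, 36) ≈ 84.028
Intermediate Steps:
Function('t')(I) = Mul(I, Add(-3, I)) (Function('t')(I) = Mul(I, Add(I, Mul(-1, 3))) = Mul(I, Add(I, -3)) = Mul(I, Add(-3, I)))
Function('L')(V) = Mul(Add(-1, V), Add(-5, V)) (Function('L')(V) = Mul(Add(-5, V), Add(-1, V)) = Mul(Add(-1, V), Add(-5, V)))
Pow(Add(4, Add(Mul(Function('L')(-1), Pow(-9, -1)), Mul(26, Pow(Function('t')(4), -1)))), 2) = Pow(Add(4, Add(Mul(Add(5, Pow(-1, 2), Mul(-6, -1)), Pow(-9, -1)), Mul(26, Pow(Mul(4, Add(-3, 4)), -1)))), 2) = Pow(Add(4, Add(Mul(Add(5, 1, 6), Rational(-1, 9)), Mul(26, Pow(Mul(4, 1), -1)))), 2) = Pow(Add(4, Add(Mul(12, Rational(-1, 9)), Mul(26, Pow(4, -1)))), 2) = Pow(Add(4, Add(Rational(-4, 3), Mul(26, Rational(1, 4)))), 2) = Pow(Add(4, Add(Rational(-4, 3), Rational(13, 2))), 2) = Pow(Add(4, Rational(31, 6)), 2) = Pow(Rational(55, 6), 2) = Rational(3025, 36)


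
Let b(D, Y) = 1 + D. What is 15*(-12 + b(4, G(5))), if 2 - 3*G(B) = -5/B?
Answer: -105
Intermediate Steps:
G(B) = ⅔ + 5/(3*B) (G(B) = ⅔ - (-5)/(3*B) = ⅔ + 5/(3*B))
15*(-12 + b(4, G(5))) = 15*(-12 + (1 + 4)) = 15*(-12 + 5) = 15*(-7) = -105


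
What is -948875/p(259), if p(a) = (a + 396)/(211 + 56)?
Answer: -50669925/131 ≈ -3.8679e+5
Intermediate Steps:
p(a) = 132/89 + a/267 (p(a) = (396 + a)/267 = (396 + a)*(1/267) = 132/89 + a/267)
-948875/p(259) = -948875/(132/89 + (1/267)*259) = -948875/(132/89 + 259/267) = -948875/655/267 = -948875*267/655 = -50669925/131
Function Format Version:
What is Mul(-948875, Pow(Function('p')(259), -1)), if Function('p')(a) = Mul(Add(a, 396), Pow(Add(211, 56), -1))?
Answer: Rational(-50669925, 131) ≈ -3.8679e+5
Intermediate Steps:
Function('p')(a) = Add(Rational(132, 89), Mul(Rational(1, 267), a)) (Function('p')(a) = Mul(Add(396, a), Pow(267, -1)) = Mul(Add(396, a), Rational(1, 267)) = Add(Rational(132, 89), Mul(Rational(1, 267), a)))
Mul(-948875, Pow(Function('p')(259), -1)) = Mul(-948875, Pow(Add(Rational(132, 89), Mul(Rational(1, 267), 259)), -1)) = Mul(-948875, Pow(Add(Rational(132, 89), Rational(259, 267)), -1)) = Mul(-948875, Pow(Rational(655, 267), -1)) = Mul(-948875, Rational(267, 655)) = Rational(-50669925, 131)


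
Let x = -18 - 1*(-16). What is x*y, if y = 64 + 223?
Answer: -574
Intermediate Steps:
x = -2 (x = -18 + 16 = -2)
y = 287
x*y = -2*287 = -574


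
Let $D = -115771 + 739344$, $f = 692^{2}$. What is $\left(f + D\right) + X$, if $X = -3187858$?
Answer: $-2085421$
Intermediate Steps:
$f = 478864$
$D = 623573$
$\left(f + D\right) + X = \left(478864 + 623573\right) - 3187858 = 1102437 - 3187858 = -2085421$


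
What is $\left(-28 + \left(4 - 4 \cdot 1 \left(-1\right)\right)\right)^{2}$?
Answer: $400$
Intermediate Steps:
$\left(-28 + \left(4 - 4 \cdot 1 \left(-1\right)\right)\right)^{2} = \left(-28 + \left(4 - -4\right)\right)^{2} = \left(-28 + \left(4 + 4\right)\right)^{2} = \left(-28 + 8\right)^{2} = \left(-20\right)^{2} = 400$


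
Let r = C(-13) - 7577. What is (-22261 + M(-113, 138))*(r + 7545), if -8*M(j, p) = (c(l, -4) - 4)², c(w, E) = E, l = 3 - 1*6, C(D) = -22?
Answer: 1202526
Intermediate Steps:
l = -3 (l = 3 - 6 = -3)
M(j, p) = -8 (M(j, p) = -(-4 - 4)²/8 = -⅛*(-8)² = -⅛*64 = -8)
r = -7599 (r = -22 - 7577 = -7599)
(-22261 + M(-113, 138))*(r + 7545) = (-22261 - 8)*(-7599 + 7545) = -22269*(-54) = 1202526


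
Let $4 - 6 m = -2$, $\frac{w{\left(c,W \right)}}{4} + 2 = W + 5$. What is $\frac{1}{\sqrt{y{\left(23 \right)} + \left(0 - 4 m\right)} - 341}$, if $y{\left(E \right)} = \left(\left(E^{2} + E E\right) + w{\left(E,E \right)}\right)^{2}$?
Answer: $\frac{341}{1233959} + \frac{4 \sqrt{84390}}{1233959} \approx 0.001218$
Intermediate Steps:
$w{\left(c,W \right)} = 12 + 4 W$ ($w{\left(c,W \right)} = -8 + 4 \left(W + 5\right) = -8 + 4 \left(5 + W\right) = -8 + \left(20 + 4 W\right) = 12 + 4 W$)
$m = 1$ ($m = \frac{2}{3} - - \frac{1}{3} = \frac{2}{3} + \frac{1}{3} = 1$)
$y{\left(E \right)} = \left(12 + 2 E^{2} + 4 E\right)^{2}$ ($y{\left(E \right)} = \left(\left(E^{2} + E E\right) + \left(12 + 4 E\right)\right)^{2} = \left(\left(E^{2} + E^{2}\right) + \left(12 + 4 E\right)\right)^{2} = \left(2 E^{2} + \left(12 + 4 E\right)\right)^{2} = \left(12 + 2 E^{2} + 4 E\right)^{2}$)
$\frac{1}{\sqrt{y{\left(23 \right)} + \left(0 - 4 m\right)} - 341} = \frac{1}{\sqrt{4 \left(6 + 23^{2} + 2 \cdot 23\right)^{2} + \left(0 - 4\right)} - 341} = \frac{1}{\sqrt{4 \left(6 + 529 + 46\right)^{2} + \left(0 - 4\right)} - 341} = \frac{1}{\sqrt{4 \cdot 581^{2} - 4} - 341} = \frac{1}{\sqrt{4 \cdot 337561 - 4} - 341} = \frac{1}{\sqrt{1350244 - 4} - 341} = \frac{1}{\sqrt{1350240} - 341} = \frac{1}{4 \sqrt{84390} - 341} = \frac{1}{-341 + 4 \sqrt{84390}}$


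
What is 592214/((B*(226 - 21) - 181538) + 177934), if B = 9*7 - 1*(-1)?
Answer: 296107/4758 ≈ 62.234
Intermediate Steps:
B = 64 (B = 63 + 1 = 64)
592214/((B*(226 - 21) - 181538) + 177934) = 592214/((64*(226 - 21) - 181538) + 177934) = 592214/((64*205 - 181538) + 177934) = 592214/((13120 - 181538) + 177934) = 592214/(-168418 + 177934) = 592214/9516 = 592214*(1/9516) = 296107/4758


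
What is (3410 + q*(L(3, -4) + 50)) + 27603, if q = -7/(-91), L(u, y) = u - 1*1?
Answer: 31017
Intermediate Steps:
L(u, y) = -1 + u (L(u, y) = u - 1 = -1 + u)
q = 1/13 (q = -7*(-1/91) = 1/13 ≈ 0.076923)
(3410 + q*(L(3, -4) + 50)) + 27603 = (3410 + ((-1 + 3) + 50)/13) + 27603 = (3410 + (2 + 50)/13) + 27603 = (3410 + (1/13)*52) + 27603 = (3410 + 4) + 27603 = 3414 + 27603 = 31017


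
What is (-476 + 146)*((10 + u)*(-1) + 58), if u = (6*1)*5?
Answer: -5940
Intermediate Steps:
u = 30 (u = 6*5 = 30)
(-476 + 146)*((10 + u)*(-1) + 58) = (-476 + 146)*((10 + 30)*(-1) + 58) = -330*(40*(-1) + 58) = -330*(-40 + 58) = -330*18 = -5940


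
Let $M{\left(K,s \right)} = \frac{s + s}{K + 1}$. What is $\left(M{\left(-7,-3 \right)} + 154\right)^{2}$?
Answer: $24025$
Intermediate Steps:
$M{\left(K,s \right)} = \frac{2 s}{1 + K}$
$\left(M{\left(-7,-3 \right)} + 154\right)^{2} = \left(2 \left(-3\right) \frac{1}{1 - 7} + 154\right)^{2} = \left(2 \left(-3\right) \frac{1}{-6} + 154\right)^{2} = \left(2 \left(-3\right) \left(- \frac{1}{6}\right) + 154\right)^{2} = \left(1 + 154\right)^{2} = 155^{2} = 24025$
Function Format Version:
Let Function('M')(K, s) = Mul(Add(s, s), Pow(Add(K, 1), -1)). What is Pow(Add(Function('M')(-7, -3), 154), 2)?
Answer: 24025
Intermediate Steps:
Function('M')(K, s) = Mul(2, s, Pow(Add(1, K), -1)) (Function('M')(K, s) = Mul(Mul(2, s), Pow(Add(1, K), -1)) = Mul(2, s, Pow(Add(1, K), -1)))
Pow(Add(Function('M')(-7, -3), 154), 2) = Pow(Add(Mul(2, -3, Pow(Add(1, -7), -1)), 154), 2) = Pow(Add(Mul(2, -3, Pow(-6, -1)), 154), 2) = Pow(Add(Mul(2, -3, Rational(-1, 6)), 154), 2) = Pow(Add(1, 154), 2) = Pow(155, 2) = 24025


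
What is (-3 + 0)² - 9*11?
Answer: -90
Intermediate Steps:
(-3 + 0)² - 9*11 = (-3)² - 99 = 9 - 99 = -90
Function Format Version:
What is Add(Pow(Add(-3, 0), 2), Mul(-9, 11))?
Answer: -90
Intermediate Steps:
Add(Pow(Add(-3, 0), 2), Mul(-9, 11)) = Add(Pow(-3, 2), -99) = Add(9, -99) = -90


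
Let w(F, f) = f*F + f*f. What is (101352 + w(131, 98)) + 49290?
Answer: 173084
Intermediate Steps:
w(F, f) = f² + F*f (w(F, f) = F*f + f² = f² + F*f)
(101352 + w(131, 98)) + 49290 = (101352 + 98*(131 + 98)) + 49290 = (101352 + 98*229) + 49290 = (101352 + 22442) + 49290 = 123794 + 49290 = 173084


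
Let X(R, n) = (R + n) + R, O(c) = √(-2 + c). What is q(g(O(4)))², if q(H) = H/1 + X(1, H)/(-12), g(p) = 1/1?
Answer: 9/16 ≈ 0.56250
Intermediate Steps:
X(R, n) = n + 2*R
g(p) = 1
q(H) = -⅙ + 11*H/12 (q(H) = H/1 + (H + 2*1)/(-12) = H*1 + (H + 2)*(-1/12) = H + (2 + H)*(-1/12) = H + (-⅙ - H/12) = -⅙ + 11*H/12)
q(g(O(4)))² = (-⅙ + (11/12)*1)² = (-⅙ + 11/12)² = (¾)² = 9/16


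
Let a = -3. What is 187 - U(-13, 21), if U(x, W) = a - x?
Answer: 177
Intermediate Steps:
U(x, W) = -3 - x
187 - U(-13, 21) = 187 - (-3 - 1*(-13)) = 187 - (-3 + 13) = 187 - 1*10 = 187 - 10 = 177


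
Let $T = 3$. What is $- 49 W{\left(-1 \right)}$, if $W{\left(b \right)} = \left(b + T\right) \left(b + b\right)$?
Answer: $196$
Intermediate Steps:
$W{\left(b \right)} = 2 b \left(3 + b\right)$ ($W{\left(b \right)} = \left(b + 3\right) \left(b + b\right) = \left(3 + b\right) 2 b = 2 b \left(3 + b\right)$)
$- 49 W{\left(-1 \right)} = - 49 \cdot 2 \left(-1\right) \left(3 - 1\right) = - 49 \cdot 2 \left(-1\right) 2 = \left(-49\right) \left(-4\right) = 196$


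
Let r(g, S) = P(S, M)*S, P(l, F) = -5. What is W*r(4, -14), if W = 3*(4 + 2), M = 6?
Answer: 1260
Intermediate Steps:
W = 18 (W = 3*6 = 18)
r(g, S) = -5*S
W*r(4, -14) = 18*(-5*(-14)) = 18*70 = 1260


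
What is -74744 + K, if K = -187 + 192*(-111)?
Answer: -96243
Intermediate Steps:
K = -21499 (K = -187 - 21312 = -21499)
-74744 + K = -74744 - 21499 = -96243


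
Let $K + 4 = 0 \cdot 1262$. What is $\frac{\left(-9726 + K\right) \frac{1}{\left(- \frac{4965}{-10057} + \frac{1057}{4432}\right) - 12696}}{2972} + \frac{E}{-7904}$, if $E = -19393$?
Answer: $\frac{1630870661903011869}{664623678963169120} \approx 2.4538$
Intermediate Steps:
$K = -4$ ($K = -4 + 0 \cdot 1262 = -4 + 0 = -4$)
$\frac{\left(-9726 + K\right) \frac{1}{\left(- \frac{4965}{-10057} + \frac{1057}{4432}\right) - 12696}}{2972} + \frac{E}{-7904} = \frac{\left(-9726 - 4\right) \frac{1}{\left(- \frac{4965}{-10057} + \frac{1057}{4432}\right) - 12696}}{2972} - \frac{19393}{-7904} = - \frac{9730}{\left(\left(-4965\right) \left(- \frac{1}{10057}\right) + 1057 \cdot \frac{1}{4432}\right) - 12696} \cdot \frac{1}{2972} - - \frac{19393}{7904} = - \frac{9730}{\left(\frac{4965}{10057} + \frac{1057}{4432}\right) - 12696} \cdot \frac{1}{2972} + \frac{19393}{7904} = - \frac{9730}{\frac{32635129}{44572624} - 12696} \cdot \frac{1}{2972} + \frac{19393}{7904} = - \frac{9730}{- \frac{565861399175}{44572624}} \cdot \frac{1}{2972} + \frac{19393}{7904} = \left(-9730\right) \left(- \frac{44572624}{565861399175}\right) \frac{1}{2972} + \frac{19393}{7904} = \frac{86738326304}{113172279835} \cdot \frac{1}{2972} + \frac{19393}{7904} = \frac{21684581576}{84087003917405} + \frac{19393}{7904} = \frac{1630870661903011869}{664623678963169120}$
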